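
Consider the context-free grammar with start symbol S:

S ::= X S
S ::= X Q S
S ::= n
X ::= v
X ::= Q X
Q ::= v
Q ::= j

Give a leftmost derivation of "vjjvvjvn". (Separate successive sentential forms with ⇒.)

S ⇒ XS   [S ::= X S]
XS ⇒ vS   [X ::= v]
vS ⇒ vXQS   [S ::= X Q S]
vXQS ⇒ vQXQS   [X ::= Q X]
vQXQS ⇒ vjXQS   [Q ::= j]
vjXQS ⇒ vjQXQS   [X ::= Q X]
vjQXQS ⇒ vjjXQS   [Q ::= j]
vjjXQS ⇒ vjjQXQS   [X ::= Q X]
vjjQXQS ⇒ vjjvXQS   [Q ::= v]
vjjvXQS ⇒ vjjvvQS   [X ::= v]
vjjvvQS ⇒ vjjvvjS   [Q ::= j]
vjjvvjS ⇒ vjjvvjXS   [S ::= X S]
vjjvvjXS ⇒ vjjvvjvS   [X ::= v]
vjjvvjvS ⇒ vjjvvjvn   [S ::= n]

S⇒XS⇒vS⇒vXQS⇒vQXQS⇒vjXQS⇒vjQXQS⇒vjjXQS⇒vjjQXQS⇒vjjvXQS⇒vjjvvQS⇒vjjvvjS⇒vjjvvjXS⇒vjjvvjvS⇒vjjvvjvn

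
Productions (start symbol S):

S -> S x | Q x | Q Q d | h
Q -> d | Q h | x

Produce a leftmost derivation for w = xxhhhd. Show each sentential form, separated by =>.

S=>QQd=>xQd=>xQhd=>xQhhd=>xQhhhd=>xxhhhd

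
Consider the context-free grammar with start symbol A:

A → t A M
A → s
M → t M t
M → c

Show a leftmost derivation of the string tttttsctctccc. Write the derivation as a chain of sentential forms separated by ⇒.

A ⇒ tAM ⇒ ttAMM ⇒ tttAMMM ⇒ ttttAMMMM ⇒ tttttAMMMMM ⇒ tttttsMMMMM ⇒ tttttscMMMM ⇒ tttttsctMtMMM ⇒ tttttsctctMMM ⇒ tttttsctctcMM ⇒ tttttsctctccM ⇒ tttttsctctccc

A ⇒ tAM   [A → t A M]
tAM ⇒ ttAMM   [A → t A M]
ttAMM ⇒ tttAMMM   [A → t A M]
tttAMMM ⇒ ttttAMMMM   [A → t A M]
ttttAMMMM ⇒ tttttAMMMMM   [A → t A M]
tttttAMMMMM ⇒ tttttsMMMMM   [A → s]
tttttsMMMMM ⇒ tttttscMMMM   [M → c]
tttttscMMMM ⇒ tttttsctMtMMM   [M → t M t]
tttttsctMtMMM ⇒ tttttsctctMMM   [M → c]
tttttsctctMMM ⇒ tttttsctctcMM   [M → c]
tttttsctctcMM ⇒ tttttsctctccM   [M → c]
tttttsctctccM ⇒ tttttsctctccc   [M → c]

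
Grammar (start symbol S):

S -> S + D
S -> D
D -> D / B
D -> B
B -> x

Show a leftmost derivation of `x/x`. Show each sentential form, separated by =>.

S=>D=>D/B=>B/B=>x/B=>x/x

S => D   [S -> D]
D => D/B   [D -> D / B]
D/B => B/B   [D -> B]
B/B => x/B   [B -> x]
x/B => x/x   [B -> x]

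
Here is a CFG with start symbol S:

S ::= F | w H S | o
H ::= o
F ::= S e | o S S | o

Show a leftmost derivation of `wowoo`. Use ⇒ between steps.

S ⇒ wHS ⇒ woS ⇒ wowHS ⇒ wowoS ⇒ wowoF ⇒ wowoo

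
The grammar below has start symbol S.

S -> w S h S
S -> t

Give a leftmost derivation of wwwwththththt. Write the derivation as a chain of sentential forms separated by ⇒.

S ⇒ wShS ⇒ wwShShS ⇒ wwwShShShS ⇒ wwwwShShShShS ⇒ wwwwthShShShS ⇒ wwwwththShShS ⇒ wwwwthththShS ⇒ wwwwththththS ⇒ wwwwththththt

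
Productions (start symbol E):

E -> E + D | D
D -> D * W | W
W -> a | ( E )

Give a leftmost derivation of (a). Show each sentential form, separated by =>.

E => D   [E -> D]
D => W   [D -> W]
W => (E)   [W -> ( E )]
(E) => (D)   [E -> D]
(D) => (W)   [D -> W]
(W) => (a)   [W -> a]

E => D => W => (E) => (D) => (W) => (a)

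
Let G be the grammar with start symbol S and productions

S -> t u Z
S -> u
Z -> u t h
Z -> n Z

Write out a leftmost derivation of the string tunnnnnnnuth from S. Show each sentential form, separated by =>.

S => tuZ   [S -> t u Z]
tuZ => tunZ   [Z -> n Z]
tunZ => tunnZ   [Z -> n Z]
tunnZ => tunnnZ   [Z -> n Z]
tunnnZ => tunnnnZ   [Z -> n Z]
tunnnnZ => tunnnnnZ   [Z -> n Z]
tunnnnnZ => tunnnnnnZ   [Z -> n Z]
tunnnnnnZ => tunnnnnnnZ   [Z -> n Z]
tunnnnnnnZ => tunnnnnnnuth   [Z -> u t h]

S=>tuZ=>tunZ=>tunnZ=>tunnnZ=>tunnnnZ=>tunnnnnZ=>tunnnnnnZ=>tunnnnnnnZ=>tunnnnnnnuth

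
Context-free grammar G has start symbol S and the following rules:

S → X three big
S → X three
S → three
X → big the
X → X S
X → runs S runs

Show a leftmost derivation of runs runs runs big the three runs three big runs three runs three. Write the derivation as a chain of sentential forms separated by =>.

S => X three   [S → X three]
X three => runs S runs three   [X → runs S runs]
runs S runs three => runs X three runs three   [S → X three]
runs X three runs three => runs runs S runs three runs three   [X → runs S runs]
runs runs S runs three runs three => runs runs X three big runs three runs three   [S → X three big]
runs runs X three big runs three runs three => runs runs runs S runs three big runs three runs three   [X → runs S runs]
runs runs runs S runs three big runs three runs three => runs runs runs X three runs three big runs three runs three   [S → X three]
runs runs runs X three runs three big runs three runs three => runs runs runs big the three runs three big runs three runs three   [X → big the]

S => X three => runs S runs three => runs X three runs three => runs runs S runs three runs three => runs runs X three big runs three runs three => runs runs runs S runs three big runs three runs three => runs runs runs X three runs three big runs three runs three => runs runs runs big the three runs three big runs three runs three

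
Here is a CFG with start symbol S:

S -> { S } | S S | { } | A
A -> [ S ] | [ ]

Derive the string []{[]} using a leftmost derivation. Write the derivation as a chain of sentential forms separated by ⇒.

S⇒SS⇒AS⇒[]S⇒[]{S}⇒[]{A}⇒[]{[]}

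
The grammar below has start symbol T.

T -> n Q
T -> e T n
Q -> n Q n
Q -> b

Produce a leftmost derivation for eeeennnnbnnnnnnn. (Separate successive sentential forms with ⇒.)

T ⇒ eTn ⇒ eeTnn ⇒ eeeTnnn ⇒ eeeeTnnnn ⇒ eeeenQnnnn ⇒ eeeennQnnnnn ⇒ eeeennnQnnnnnn ⇒ eeeennnnQnnnnnnn ⇒ eeeennnnbnnnnnnn

T ⇒ eTn   [T -> e T n]
eTn ⇒ eeTnn   [T -> e T n]
eeTnn ⇒ eeeTnnn   [T -> e T n]
eeeTnnn ⇒ eeeeTnnnn   [T -> e T n]
eeeeTnnnn ⇒ eeeenQnnnn   [T -> n Q]
eeeenQnnnn ⇒ eeeennQnnnnn   [Q -> n Q n]
eeeennQnnnnn ⇒ eeeennnQnnnnnn   [Q -> n Q n]
eeeennnQnnnnnn ⇒ eeeennnnQnnnnnnn   [Q -> n Q n]
eeeennnnQnnnnnnn ⇒ eeeennnnbnnnnnnn   [Q -> b]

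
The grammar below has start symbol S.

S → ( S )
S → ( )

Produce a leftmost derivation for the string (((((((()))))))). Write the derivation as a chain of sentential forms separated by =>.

S=>(S)=>((S))=>(((S)))=>((((S))))=>(((((S)))))=>((((((S))))))=>(((((((S)))))))=>(((((((())))))))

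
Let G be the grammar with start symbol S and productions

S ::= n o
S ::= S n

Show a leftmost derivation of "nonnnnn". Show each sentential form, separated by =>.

S => Sn   [S ::= S n]
Sn => Snn   [S ::= S n]
Snn => Snnn   [S ::= S n]
Snnn => Snnnn   [S ::= S n]
Snnnn => Snnnnn   [S ::= S n]
Snnnnn => nonnnnn   [S ::= n o]

S=>Sn=>Snn=>Snnn=>Snnnn=>Snnnnn=>nonnnnn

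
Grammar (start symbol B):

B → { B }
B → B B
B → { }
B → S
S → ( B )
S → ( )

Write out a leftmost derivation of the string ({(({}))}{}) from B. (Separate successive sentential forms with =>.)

B => S => (B) => (BB) => ({B}B) => ({S}B) => ({(B)}B) => ({(S)}B) => ({((B))}B) => ({(({}))}B) => ({(({}))}{})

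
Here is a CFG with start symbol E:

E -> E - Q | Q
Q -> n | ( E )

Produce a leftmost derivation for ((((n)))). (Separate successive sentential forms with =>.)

E => Q => (E) => (Q) => ((E)) => ((Q)) => (((E))) => (((Q))) => ((((E)))) => ((((Q)))) => ((((n))))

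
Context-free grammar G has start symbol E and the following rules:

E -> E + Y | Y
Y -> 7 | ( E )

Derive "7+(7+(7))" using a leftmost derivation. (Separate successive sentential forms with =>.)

E => E+Y   [E -> E + Y]
E+Y => Y+Y   [E -> Y]
Y+Y => 7+Y   [Y -> 7]
7+Y => 7+(E)   [Y -> ( E )]
7+(E) => 7+(E+Y)   [E -> E + Y]
7+(E+Y) => 7+(Y+Y)   [E -> Y]
7+(Y+Y) => 7+(7+Y)   [Y -> 7]
7+(7+Y) => 7+(7+(E))   [Y -> ( E )]
7+(7+(E)) => 7+(7+(Y))   [E -> Y]
7+(7+(Y)) => 7+(7+(7))   [Y -> 7]

E => E+Y => Y+Y => 7+Y => 7+(E) => 7+(E+Y) => 7+(Y+Y) => 7+(7+Y) => 7+(7+(E)) => 7+(7+(Y)) => 7+(7+(7))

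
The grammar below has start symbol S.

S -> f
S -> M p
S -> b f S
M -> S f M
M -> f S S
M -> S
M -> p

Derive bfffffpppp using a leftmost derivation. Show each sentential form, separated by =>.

S => Mp   [S -> M p]
Mp => SfMp   [M -> S f M]
SfMp => bfSfMp   [S -> b f S]
bfSfMp => bfffMp   [S -> f]
bfffMp => bffffSSp   [M -> f S S]
bffffSSp => bfffffSp   [S -> f]
bfffffSp => bfffffMpp   [S -> M p]
bfffffMpp => bfffffSpp   [M -> S]
bfffffSpp => bfffffMppp   [S -> M p]
bfffffMppp => bfffffpppp   [M -> p]

S => Mp => SfMp => bfSfMp => bfffMp => bffffSSp => bfffffSp => bfffffMpp => bfffffSpp => bfffffMppp => bfffffpppp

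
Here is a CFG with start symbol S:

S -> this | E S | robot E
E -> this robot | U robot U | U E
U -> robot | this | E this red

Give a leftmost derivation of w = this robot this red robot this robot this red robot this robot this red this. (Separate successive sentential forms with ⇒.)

S ⇒ E S   [S -> E S]
E S ⇒ U E S   [E -> U E]
U E S ⇒ E this red E S   [U -> E this red]
E this red E S ⇒ this robot this red E S   [E -> this robot]
this robot this red E S ⇒ this robot this red U robot U S   [E -> U robot U]
this robot this red U robot U S ⇒ this robot this red E this red robot U S   [U -> E this red]
this robot this red E this red robot U S ⇒ this robot this red U E this red robot U S   [E -> U E]
this robot this red U E this red robot U S ⇒ this robot this red robot E this red robot U S   [U -> robot]
this robot this red robot E this red robot U S ⇒ this robot this red robot this robot this red robot U S   [E -> this robot]
this robot this red robot this robot this red robot U S ⇒ this robot this red robot this robot this red robot E this red S   [U -> E this red]
this robot this red robot this robot this red robot E this red S ⇒ this robot this red robot this robot this red robot this robot this red S   [E -> this robot]
this robot this red robot this robot this red robot this robot this red S ⇒ this robot this red robot this robot this red robot this robot this red this   [S -> this]

S ⇒ E S ⇒ U E S ⇒ E this red E S ⇒ this robot this red E S ⇒ this robot this red U robot U S ⇒ this robot this red E this red robot U S ⇒ this robot this red U E this red robot U S ⇒ this robot this red robot E this red robot U S ⇒ this robot this red robot this robot this red robot U S ⇒ this robot this red robot this robot this red robot E this red S ⇒ this robot this red robot this robot this red robot this robot this red S ⇒ this robot this red robot this robot this red robot this robot this red this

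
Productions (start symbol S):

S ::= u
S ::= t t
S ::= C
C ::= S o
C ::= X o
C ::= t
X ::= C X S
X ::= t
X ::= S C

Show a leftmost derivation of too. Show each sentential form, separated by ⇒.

S ⇒ C ⇒ So ⇒ Co ⇒ Soo ⇒ Coo ⇒ too

S ⇒ C   [S ::= C]
C ⇒ So   [C ::= S o]
So ⇒ Co   [S ::= C]
Co ⇒ Soo   [C ::= S o]
Soo ⇒ Coo   [S ::= C]
Coo ⇒ too   [C ::= t]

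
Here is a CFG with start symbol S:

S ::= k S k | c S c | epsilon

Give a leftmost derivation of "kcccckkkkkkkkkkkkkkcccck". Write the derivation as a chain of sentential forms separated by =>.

S => kSk   [S ::= k S k]
kSk => kcSck   [S ::= c S c]
kcSck => kccScck   [S ::= c S c]
kccScck => kcccSccck   [S ::= c S c]
kcccSccck => kccccScccck   [S ::= c S c]
kccccScccck => kcccckSkcccck   [S ::= k S k]
kcccckSkcccck => kcccckkSkkcccck   [S ::= k S k]
kcccckkSkkcccck => kcccckkkSkkkcccck   [S ::= k S k]
kcccckkkSkkkcccck => kcccckkkkSkkkkcccck   [S ::= k S k]
kcccckkkkSkkkkcccck => kcccckkkkkSkkkkkcccck   [S ::= k S k]
kcccckkkkkSkkkkkcccck => kcccckkkkkkSkkkkkkcccck   [S ::= k S k]
kcccckkkkkkSkkkkkkcccck => kcccckkkkkkkSkkkkkkkcccck   [S ::= k S k]
kcccckkkkkkkSkkkkkkkcccck => kcccckkkkkkkkkkkkkkcccck   [S ::= epsilon]

S => kSk => kcSck => kccScck => kcccSccck => kccccScccck => kcccckSkcccck => kcccckkSkkcccck => kcccckkkSkkkcccck => kcccckkkkSkkkkcccck => kcccckkkkkSkkkkkcccck => kcccckkkkkkSkkkkkkcccck => kcccckkkkkkkSkkkkkkkcccck => kcccckkkkkkkkkkkkkkcccck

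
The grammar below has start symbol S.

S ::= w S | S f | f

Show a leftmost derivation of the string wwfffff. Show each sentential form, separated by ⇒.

S ⇒ Sf ⇒ wSf ⇒ wSff ⇒ wSfff ⇒ wwSfff ⇒ wwSffff ⇒ wwfffff

S ⇒ Sf   [S ::= S f]
Sf ⇒ wSf   [S ::= w S]
wSf ⇒ wSff   [S ::= S f]
wSff ⇒ wSfff   [S ::= S f]
wSfff ⇒ wwSfff   [S ::= w S]
wwSfff ⇒ wwSffff   [S ::= S f]
wwSffff ⇒ wwfffff   [S ::= f]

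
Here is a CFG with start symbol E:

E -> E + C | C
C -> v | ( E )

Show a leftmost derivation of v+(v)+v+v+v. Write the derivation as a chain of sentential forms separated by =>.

E => E+C => E+C+C => E+C+C+C => E+C+C+C+C => C+C+C+C+C => v+C+C+C+C => v+(E)+C+C+C => v+(C)+C+C+C => v+(v)+C+C+C => v+(v)+v+C+C => v+(v)+v+v+C => v+(v)+v+v+v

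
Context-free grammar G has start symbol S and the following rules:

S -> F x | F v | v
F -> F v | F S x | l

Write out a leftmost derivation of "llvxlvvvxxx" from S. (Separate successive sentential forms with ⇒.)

S⇒Fx⇒FSxx⇒FSxSxx⇒lSxSxx⇒lFvxSxx⇒llvxSxx⇒llvxFxxx⇒llvxFvxxx⇒llvxFvvxxx⇒llvxFvvvxxx⇒llvxlvvvxxx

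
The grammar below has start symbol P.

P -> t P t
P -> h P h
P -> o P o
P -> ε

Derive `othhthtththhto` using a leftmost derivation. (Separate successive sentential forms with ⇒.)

P⇒oPo⇒otPto⇒othPhto⇒othhPhhto⇒othhtPthhto⇒othhthPhthhto⇒othhthtPththhto⇒othhthtththhto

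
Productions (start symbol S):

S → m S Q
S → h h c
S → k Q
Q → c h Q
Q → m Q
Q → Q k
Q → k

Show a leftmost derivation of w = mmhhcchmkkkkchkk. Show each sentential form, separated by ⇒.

S ⇒ mSQ   [S → m S Q]
mSQ ⇒ mmSQQ   [S → m S Q]
mmSQQ ⇒ mmhhcQQ   [S → h h c]
mmhhcQQ ⇒ mmhhcQkQ   [Q → Q k]
mmhhcQkQ ⇒ mmhhcchQkQ   [Q → c h Q]
mmhhcchQkQ ⇒ mmhhcchQkkQ   [Q → Q k]
mmhhcchQkkQ ⇒ mmhhcchmQkkQ   [Q → m Q]
mmhhcchmQkkQ ⇒ mmhhcchmQkkkQ   [Q → Q k]
mmhhcchmQkkkQ ⇒ mmhhcchmkkkkQ   [Q → k]
mmhhcchmkkkkQ ⇒ mmhhcchmkkkkQk   [Q → Q k]
mmhhcchmkkkkQk ⇒ mmhhcchmkkkkchQk   [Q → c h Q]
mmhhcchmkkkkchQk ⇒ mmhhcchmkkkkchkk   [Q → k]

S ⇒ mSQ ⇒ mmSQQ ⇒ mmhhcQQ ⇒ mmhhcQkQ ⇒ mmhhcchQkQ ⇒ mmhhcchQkkQ ⇒ mmhhcchmQkkQ ⇒ mmhhcchmQkkkQ ⇒ mmhhcchmkkkkQ ⇒ mmhhcchmkkkkQk ⇒ mmhhcchmkkkkchQk ⇒ mmhhcchmkkkkchkk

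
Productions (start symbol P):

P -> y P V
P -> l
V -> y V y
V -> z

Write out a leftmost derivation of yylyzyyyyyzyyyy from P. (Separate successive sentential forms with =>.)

P => yPV => yyPVV => yylVV => yylyVyV => yylyzyV => yylyzyyVy => yylyzyyyVyy => yylyzyyyyVyyy => yylyzyyyyyVyyyy => yylyzyyyyyzyyyy

P => yPV   [P -> y P V]
yPV => yyPVV   [P -> y P V]
yyPVV => yylVV   [P -> l]
yylVV => yylyVyV   [V -> y V y]
yylyVyV => yylyzyV   [V -> z]
yylyzyV => yylyzyyVy   [V -> y V y]
yylyzyyVy => yylyzyyyVyy   [V -> y V y]
yylyzyyyVyy => yylyzyyyyVyyy   [V -> y V y]
yylyzyyyyVyyy => yylyzyyyyyVyyyy   [V -> y V y]
yylyzyyyyyVyyyy => yylyzyyyyyzyyyy   [V -> z]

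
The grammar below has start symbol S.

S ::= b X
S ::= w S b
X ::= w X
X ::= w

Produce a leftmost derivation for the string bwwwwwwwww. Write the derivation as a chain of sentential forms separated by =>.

S => bX   [S ::= b X]
bX => bwX   [X ::= w X]
bwX => bwwX   [X ::= w X]
bwwX => bwwwX   [X ::= w X]
bwwwX => bwwwwX   [X ::= w X]
bwwwwX => bwwwwwX   [X ::= w X]
bwwwwwX => bwwwwwwX   [X ::= w X]
bwwwwwwX => bwwwwwwwX   [X ::= w X]
bwwwwwwwX => bwwwwwwwwX   [X ::= w X]
bwwwwwwwwX => bwwwwwwwww   [X ::= w]

S => bX => bwX => bwwX => bwwwX => bwwwwX => bwwwwwX => bwwwwwwX => bwwwwwwwX => bwwwwwwwwX => bwwwwwwwww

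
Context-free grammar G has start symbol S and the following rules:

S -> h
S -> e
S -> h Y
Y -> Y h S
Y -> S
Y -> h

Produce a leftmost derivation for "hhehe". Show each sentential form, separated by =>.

S => hY => hYhS => hShS => hhYhS => hhShS => hhehS => hhehe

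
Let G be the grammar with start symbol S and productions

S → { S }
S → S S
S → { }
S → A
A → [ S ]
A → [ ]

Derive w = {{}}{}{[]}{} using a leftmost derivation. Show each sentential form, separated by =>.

S => SS => {S}S => {{}}S => {{}}SS => {{}}SSS => {{}}{}SS => {{}}{}{S}S => {{}}{}{A}S => {{}}{}{[]}S => {{}}{}{[]}{}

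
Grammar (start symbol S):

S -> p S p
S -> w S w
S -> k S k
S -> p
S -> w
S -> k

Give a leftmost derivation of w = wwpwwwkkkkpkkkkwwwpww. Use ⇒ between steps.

S⇒wSw⇒wwSww⇒wwpSpww⇒wwpwSwpww⇒wwpwwSwwpww⇒wwpwwwSwwwpww⇒wwpwwwkSkwwwpww⇒wwpwwwkkSkkwwwpww⇒wwpwwwkkkSkkkwwwpww⇒wwpwwwkkkkSkkkkwwwpww⇒wwpwwwkkkkpkkkkwwwpww

S ⇒ wSw   [S -> w S w]
wSw ⇒ wwSww   [S -> w S w]
wwSww ⇒ wwpSpww   [S -> p S p]
wwpSpww ⇒ wwpwSwpww   [S -> w S w]
wwpwSwpww ⇒ wwpwwSwwpww   [S -> w S w]
wwpwwSwwpww ⇒ wwpwwwSwwwpww   [S -> w S w]
wwpwwwSwwwpww ⇒ wwpwwwkSkwwwpww   [S -> k S k]
wwpwwwkSkwwwpww ⇒ wwpwwwkkSkkwwwpww   [S -> k S k]
wwpwwwkkSkkwwwpww ⇒ wwpwwwkkkSkkkwwwpww   [S -> k S k]
wwpwwwkkkSkkkwwwpww ⇒ wwpwwwkkkkSkkkkwwwpww   [S -> k S k]
wwpwwwkkkkSkkkkwwwpww ⇒ wwpwwwkkkkpkkkkwwwpww   [S -> p]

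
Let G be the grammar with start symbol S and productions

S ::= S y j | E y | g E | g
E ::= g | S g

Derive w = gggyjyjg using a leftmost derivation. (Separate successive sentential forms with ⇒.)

S ⇒ gE ⇒ gSg ⇒ gSyjg ⇒ gSyjyjg ⇒ ggEyjyjg ⇒ gggyjyjg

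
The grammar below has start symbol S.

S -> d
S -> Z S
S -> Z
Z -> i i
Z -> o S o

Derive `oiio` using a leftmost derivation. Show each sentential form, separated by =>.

S => Z   [S -> Z]
Z => oSo   [Z -> o S o]
oSo => oZo   [S -> Z]
oZo => oiio   [Z -> i i]

S=>Z=>oSo=>oZo=>oiio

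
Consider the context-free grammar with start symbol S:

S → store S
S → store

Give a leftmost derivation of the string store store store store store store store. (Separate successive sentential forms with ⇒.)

S ⇒ store S ⇒ store store S ⇒ store store store S ⇒ store store store store S ⇒ store store store store store S ⇒ store store store store store store S ⇒ store store store store store store store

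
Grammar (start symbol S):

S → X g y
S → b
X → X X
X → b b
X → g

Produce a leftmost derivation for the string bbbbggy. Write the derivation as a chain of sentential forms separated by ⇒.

S ⇒ Xgy   [S → X g y]
Xgy ⇒ XXgy   [X → X X]
XXgy ⇒ bbXgy   [X → b b]
bbXgy ⇒ bbXXgy   [X → X X]
bbXXgy ⇒ bbbbXgy   [X → b b]
bbbbXgy ⇒ bbbbggy   [X → g]

S ⇒ Xgy ⇒ XXgy ⇒ bbXgy ⇒ bbXXgy ⇒ bbbbXgy ⇒ bbbbggy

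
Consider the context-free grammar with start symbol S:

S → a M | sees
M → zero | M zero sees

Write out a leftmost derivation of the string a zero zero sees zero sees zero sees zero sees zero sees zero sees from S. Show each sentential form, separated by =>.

S => a M   [S → a M]
a M => a M zero sees   [M → M zero sees]
a M zero sees => a M zero sees zero sees   [M → M zero sees]
a M zero sees zero sees => a M zero sees zero sees zero sees   [M → M zero sees]
a M zero sees zero sees zero sees => a M zero sees zero sees zero sees zero sees   [M → M zero sees]
a M zero sees zero sees zero sees zero sees => a M zero sees zero sees zero sees zero sees zero sees   [M → M zero sees]
a M zero sees zero sees zero sees zero sees zero sees => a M zero sees zero sees zero sees zero sees zero sees zero sees   [M → M zero sees]
a M zero sees zero sees zero sees zero sees zero sees zero sees => a zero zero sees zero sees zero sees zero sees zero sees zero sees   [M → zero]

S => a M => a M zero sees => a M zero sees zero sees => a M zero sees zero sees zero sees => a M zero sees zero sees zero sees zero sees => a M zero sees zero sees zero sees zero sees zero sees => a M zero sees zero sees zero sees zero sees zero sees zero sees => a zero zero sees zero sees zero sees zero sees zero sees zero sees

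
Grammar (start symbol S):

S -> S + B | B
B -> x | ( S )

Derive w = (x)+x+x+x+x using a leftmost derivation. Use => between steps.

S => S+B => S+B+B => S+B+B+B => S+B+B+B+B => B+B+B+B+B => (S)+B+B+B+B => (B)+B+B+B+B => (x)+B+B+B+B => (x)+x+B+B+B => (x)+x+x+B+B => (x)+x+x+x+B => (x)+x+x+x+x

S => S+B   [S -> S + B]
S+B => S+B+B   [S -> S + B]
S+B+B => S+B+B+B   [S -> S + B]
S+B+B+B => S+B+B+B+B   [S -> S + B]
S+B+B+B+B => B+B+B+B+B   [S -> B]
B+B+B+B+B => (S)+B+B+B+B   [B -> ( S )]
(S)+B+B+B+B => (B)+B+B+B+B   [S -> B]
(B)+B+B+B+B => (x)+B+B+B+B   [B -> x]
(x)+B+B+B+B => (x)+x+B+B+B   [B -> x]
(x)+x+B+B+B => (x)+x+x+B+B   [B -> x]
(x)+x+x+B+B => (x)+x+x+x+B   [B -> x]
(x)+x+x+x+B => (x)+x+x+x+x   [B -> x]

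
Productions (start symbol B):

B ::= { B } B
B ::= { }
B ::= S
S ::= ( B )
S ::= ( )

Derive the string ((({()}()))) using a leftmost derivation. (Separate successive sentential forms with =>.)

B => S => (B) => (S) => ((B)) => ((S)) => (((B))) => ((({B}B))) => ((({S}B))) => ((({()}B))) => ((({()}S))) => ((({()}())))

B => S   [B ::= S]
S => (B)   [S ::= ( B )]
(B) => (S)   [B ::= S]
(S) => ((B))   [S ::= ( B )]
((B)) => ((S))   [B ::= S]
((S)) => (((B)))   [S ::= ( B )]
(((B))) => ((({B}B)))   [B ::= { B } B]
((({B}B))) => ((({S}B)))   [B ::= S]
((({S}B))) => ((({()}B)))   [S ::= ( )]
((({()}B))) => ((({()}S)))   [B ::= S]
((({()}S))) => ((({()}())))   [S ::= ( )]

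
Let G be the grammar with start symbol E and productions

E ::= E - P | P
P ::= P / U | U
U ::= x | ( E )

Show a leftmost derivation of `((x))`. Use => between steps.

E => P   [E ::= P]
P => U   [P ::= U]
U => (E)   [U ::= ( E )]
(E) => (P)   [E ::= P]
(P) => (U)   [P ::= U]
(U) => ((E))   [U ::= ( E )]
((E)) => ((P))   [E ::= P]
((P)) => ((U))   [P ::= U]
((U)) => ((x))   [U ::= x]

E => P => U => (E) => (P) => (U) => ((E)) => ((P)) => ((U)) => ((x))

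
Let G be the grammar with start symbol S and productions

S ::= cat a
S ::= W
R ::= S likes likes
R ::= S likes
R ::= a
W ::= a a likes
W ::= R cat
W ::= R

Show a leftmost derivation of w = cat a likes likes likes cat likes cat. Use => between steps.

S => W => R cat => S likes cat => W likes cat => R cat likes cat => S likes cat likes cat => W likes cat likes cat => R likes cat likes cat => S likes likes likes cat likes cat => cat a likes likes likes cat likes cat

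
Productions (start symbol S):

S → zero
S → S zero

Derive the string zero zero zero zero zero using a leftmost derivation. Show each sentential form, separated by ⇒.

S ⇒ S zero ⇒ S zero zero ⇒ S zero zero zero ⇒ S zero zero zero zero ⇒ zero zero zero zero zero

S ⇒ S zero   [S → S zero]
S zero ⇒ S zero zero   [S → S zero]
S zero zero ⇒ S zero zero zero   [S → S zero]
S zero zero zero ⇒ S zero zero zero zero   [S → S zero]
S zero zero zero zero ⇒ zero zero zero zero zero   [S → zero]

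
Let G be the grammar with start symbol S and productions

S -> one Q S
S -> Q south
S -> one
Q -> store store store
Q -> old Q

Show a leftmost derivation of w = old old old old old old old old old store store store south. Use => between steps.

S => Q south => old Q south => old old Q south => old old old Q south => old old old old Q south => old old old old old Q south => old old old old old old Q south => old old old old old old old Q south => old old old old old old old old Q south => old old old old old old old old old Q south => old old old old old old old old old store store store south

S => Q south   [S -> Q south]
Q south => old Q south   [Q -> old Q]
old Q south => old old Q south   [Q -> old Q]
old old Q south => old old old Q south   [Q -> old Q]
old old old Q south => old old old old Q south   [Q -> old Q]
old old old old Q south => old old old old old Q south   [Q -> old Q]
old old old old old Q south => old old old old old old Q south   [Q -> old Q]
old old old old old old Q south => old old old old old old old Q south   [Q -> old Q]
old old old old old old old Q south => old old old old old old old old Q south   [Q -> old Q]
old old old old old old old old Q south => old old old old old old old old old Q south   [Q -> old Q]
old old old old old old old old old Q south => old old old old old old old old old store store store south   [Q -> store store store]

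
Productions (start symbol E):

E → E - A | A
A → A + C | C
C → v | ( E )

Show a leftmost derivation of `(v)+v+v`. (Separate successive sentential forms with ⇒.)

E ⇒ A   [E → A]
A ⇒ A+C   [A → A + C]
A+C ⇒ A+C+C   [A → A + C]
A+C+C ⇒ C+C+C   [A → C]
C+C+C ⇒ (E)+C+C   [C → ( E )]
(E)+C+C ⇒ (A)+C+C   [E → A]
(A)+C+C ⇒ (C)+C+C   [A → C]
(C)+C+C ⇒ (v)+C+C   [C → v]
(v)+C+C ⇒ (v)+v+C   [C → v]
(v)+v+C ⇒ (v)+v+v   [C → v]

E ⇒ A ⇒ A+C ⇒ A+C+C ⇒ C+C+C ⇒ (E)+C+C ⇒ (A)+C+C ⇒ (C)+C+C ⇒ (v)+C+C ⇒ (v)+v+C ⇒ (v)+v+v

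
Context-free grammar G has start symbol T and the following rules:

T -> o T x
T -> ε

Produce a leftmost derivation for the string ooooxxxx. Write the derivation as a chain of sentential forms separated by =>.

T => oTx => ooTxx => oooTxxx => ooooTxxxx => ooooxxxx

T => oTx   [T -> o T x]
oTx => ooTxx   [T -> o T x]
ooTxx => oooTxxx   [T -> o T x]
oooTxxx => ooooTxxxx   [T -> o T x]
ooooTxxxx => ooooxxxx   [T -> ε]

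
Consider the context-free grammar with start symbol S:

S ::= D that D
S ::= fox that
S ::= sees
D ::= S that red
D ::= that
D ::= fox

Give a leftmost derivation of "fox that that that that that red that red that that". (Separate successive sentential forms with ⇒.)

S ⇒ D that D ⇒ S that red that D ⇒ D that D that red that D ⇒ fox that D that red that D ⇒ fox that S that red that red that D ⇒ fox that D that D that red that red that D ⇒ fox that that that D that red that red that D ⇒ fox that that that that that red that red that D ⇒ fox that that that that that red that red that that

S ⇒ D that D   [S ::= D that D]
D that D ⇒ S that red that D   [D ::= S that red]
S that red that D ⇒ D that D that red that D   [S ::= D that D]
D that D that red that D ⇒ fox that D that red that D   [D ::= fox]
fox that D that red that D ⇒ fox that S that red that red that D   [D ::= S that red]
fox that S that red that red that D ⇒ fox that D that D that red that red that D   [S ::= D that D]
fox that D that D that red that red that D ⇒ fox that that that D that red that red that D   [D ::= that]
fox that that that D that red that red that D ⇒ fox that that that that that red that red that D   [D ::= that]
fox that that that that that red that red that D ⇒ fox that that that that that red that red that that   [D ::= that]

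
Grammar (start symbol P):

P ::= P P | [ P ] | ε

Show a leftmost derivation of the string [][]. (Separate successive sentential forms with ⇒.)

P ⇒ PP ⇒ PPP ⇒ [P]PP ⇒ []PP ⇒ []P ⇒ [][P] ⇒ [][]

P ⇒ PP   [P ::= P P]
PP ⇒ PPP   [P ::= P P]
PPP ⇒ [P]PP   [P ::= [ P ]]
[P]PP ⇒ []PP   [P ::= ε]
[]PP ⇒ []P   [P ::= ε]
[]P ⇒ [][P]   [P ::= [ P ]]
[][P] ⇒ [][]   [P ::= ε]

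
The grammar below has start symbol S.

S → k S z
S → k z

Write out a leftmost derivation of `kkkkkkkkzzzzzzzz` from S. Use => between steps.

S => kSz => kkSzz => kkkSzzz => kkkkSzzzz => kkkkkSzzzzz => kkkkkkSzzzzzz => kkkkkkkSzzzzzzz => kkkkkkkkzzzzzzzz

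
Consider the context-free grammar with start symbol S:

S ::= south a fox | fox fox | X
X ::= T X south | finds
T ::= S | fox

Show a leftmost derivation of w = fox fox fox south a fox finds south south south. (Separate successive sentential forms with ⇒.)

S ⇒ X ⇒ T X south ⇒ fox X south ⇒ fox T X south south ⇒ fox S X south south ⇒ fox fox fox X south south ⇒ fox fox fox T X south south south ⇒ fox fox fox S X south south south ⇒ fox fox fox south a fox X south south south ⇒ fox fox fox south a fox finds south south south

S ⇒ X   [S ::= X]
X ⇒ T X south   [X ::= T X south]
T X south ⇒ fox X south   [T ::= fox]
fox X south ⇒ fox T X south south   [X ::= T X south]
fox T X south south ⇒ fox S X south south   [T ::= S]
fox S X south south ⇒ fox fox fox X south south   [S ::= fox fox]
fox fox fox X south south ⇒ fox fox fox T X south south south   [X ::= T X south]
fox fox fox T X south south south ⇒ fox fox fox S X south south south   [T ::= S]
fox fox fox S X south south south ⇒ fox fox fox south a fox X south south south   [S ::= south a fox]
fox fox fox south a fox X south south south ⇒ fox fox fox south a fox finds south south south   [X ::= finds]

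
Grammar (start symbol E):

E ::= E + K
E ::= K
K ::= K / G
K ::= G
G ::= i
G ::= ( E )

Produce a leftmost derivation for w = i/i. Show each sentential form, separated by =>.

E=>K=>K/G=>G/G=>i/G=>i/i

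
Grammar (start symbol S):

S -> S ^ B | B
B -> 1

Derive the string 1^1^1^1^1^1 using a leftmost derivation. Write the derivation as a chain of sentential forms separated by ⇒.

S ⇒ S^B   [S -> S ^ B]
S^B ⇒ S^B^B   [S -> S ^ B]
S^B^B ⇒ S^B^B^B   [S -> S ^ B]
S^B^B^B ⇒ S^B^B^B^B   [S -> S ^ B]
S^B^B^B^B ⇒ S^B^B^B^B^B   [S -> S ^ B]
S^B^B^B^B^B ⇒ B^B^B^B^B^B   [S -> B]
B^B^B^B^B^B ⇒ 1^B^B^B^B^B   [B -> 1]
1^B^B^B^B^B ⇒ 1^1^B^B^B^B   [B -> 1]
1^1^B^B^B^B ⇒ 1^1^1^B^B^B   [B -> 1]
1^1^1^B^B^B ⇒ 1^1^1^1^B^B   [B -> 1]
1^1^1^1^B^B ⇒ 1^1^1^1^1^B   [B -> 1]
1^1^1^1^1^B ⇒ 1^1^1^1^1^1   [B -> 1]

S⇒S^B⇒S^B^B⇒S^B^B^B⇒S^B^B^B^B⇒S^B^B^B^B^B⇒B^B^B^B^B^B⇒1^B^B^B^B^B⇒1^1^B^B^B^B⇒1^1^1^B^B^B⇒1^1^1^1^B^B⇒1^1^1^1^1^B⇒1^1^1^1^1^1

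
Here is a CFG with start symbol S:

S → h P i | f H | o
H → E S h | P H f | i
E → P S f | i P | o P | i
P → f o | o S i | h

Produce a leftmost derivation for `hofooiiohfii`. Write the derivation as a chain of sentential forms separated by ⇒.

S ⇒ hPi   [S → h P i]
hPi ⇒ hoSii   [P → o S i]
hoSii ⇒ hofHii   [S → f H]
hofHii ⇒ hofPHfii   [H → P H f]
hofPHfii ⇒ hofoSiHfii   [P → o S i]
hofoSiHfii ⇒ hofooiHfii   [S → o]
hofooiHfii ⇒ hofooiEShfii   [H → E S h]
hofooiEShfii ⇒ hofooiiShfii   [E → i]
hofooiiShfii ⇒ hofooiiohfii   [S → o]

S ⇒ hPi ⇒ hoSii ⇒ hofHii ⇒ hofPHfii ⇒ hofoSiHfii ⇒ hofooiHfii ⇒ hofooiEShfii ⇒ hofooiiShfii ⇒ hofooiiohfii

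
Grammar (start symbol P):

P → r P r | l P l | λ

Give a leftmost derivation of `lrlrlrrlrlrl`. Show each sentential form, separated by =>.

P => lPl => lrPrl => lrlPlrl => lrlrPrlrl => lrlrlPlrlrl => lrlrlrPrlrlrl => lrlrlrrlrlrl

P => lPl   [P → l P l]
lPl => lrPrl   [P → r P r]
lrPrl => lrlPlrl   [P → l P l]
lrlPlrl => lrlrPrlrl   [P → r P r]
lrlrPrlrl => lrlrlPlrlrl   [P → l P l]
lrlrlPlrlrl => lrlrlrPrlrlrl   [P → r P r]
lrlrlrPrlrlrl => lrlrlrrlrlrl   [P → λ]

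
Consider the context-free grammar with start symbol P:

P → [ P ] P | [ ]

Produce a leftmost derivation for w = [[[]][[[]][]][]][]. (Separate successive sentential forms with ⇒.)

P⇒[P]P⇒[[P]P]P⇒[[[]]P]P⇒[[[]][P]P]P⇒[[[]][[P]P]P]P⇒[[[]][[[]]P]P]P⇒[[[]][[[]][]]P]P⇒[[[]][[[]][]][]]P⇒[[[]][[[]][]][]][]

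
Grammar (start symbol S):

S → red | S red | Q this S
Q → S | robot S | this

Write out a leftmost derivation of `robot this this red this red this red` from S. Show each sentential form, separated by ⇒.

S ⇒ Q this S ⇒ robot S this S ⇒ robot Q this S this S ⇒ robot S this S this S ⇒ robot Q this S this S this S ⇒ robot this this S this S this S ⇒ robot this this red this S this S ⇒ robot this this red this red this S ⇒ robot this this red this red this red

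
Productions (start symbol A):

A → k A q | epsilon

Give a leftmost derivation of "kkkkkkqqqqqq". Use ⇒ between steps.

A ⇒ kAq   [A → k A q]
kAq ⇒ kkAqq   [A → k A q]
kkAqq ⇒ kkkAqqq   [A → k A q]
kkkAqqq ⇒ kkkkAqqqq   [A → k A q]
kkkkAqqqq ⇒ kkkkkAqqqqq   [A → k A q]
kkkkkAqqqqq ⇒ kkkkkkAqqqqqq   [A → k A q]
kkkkkkAqqqqqq ⇒ kkkkkkqqqqqq   [A → epsilon]

A⇒kAq⇒kkAqq⇒kkkAqqq⇒kkkkAqqqq⇒kkkkkAqqqqq⇒kkkkkkAqqqqqq⇒kkkkkkqqqqqq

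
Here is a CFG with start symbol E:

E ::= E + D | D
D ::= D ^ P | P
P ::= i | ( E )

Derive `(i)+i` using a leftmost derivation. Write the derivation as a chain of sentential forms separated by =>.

E => E+D   [E ::= E + D]
E+D => D+D   [E ::= D]
D+D => P+D   [D ::= P]
P+D => (E)+D   [P ::= ( E )]
(E)+D => (D)+D   [E ::= D]
(D)+D => (P)+D   [D ::= P]
(P)+D => (i)+D   [P ::= i]
(i)+D => (i)+P   [D ::= P]
(i)+P => (i)+i   [P ::= i]

E=>E+D=>D+D=>P+D=>(E)+D=>(D)+D=>(P)+D=>(i)+D=>(i)+P=>(i)+i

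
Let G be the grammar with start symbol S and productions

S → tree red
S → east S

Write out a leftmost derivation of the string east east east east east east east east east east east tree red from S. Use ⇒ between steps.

S ⇒ east S ⇒ east east S ⇒ east east east S ⇒ east east east east S ⇒ east east east east east S ⇒ east east east east east east S ⇒ east east east east east east east S ⇒ east east east east east east east east S ⇒ east east east east east east east east east S ⇒ east east east east east east east east east east S ⇒ east east east east east east east east east east east S ⇒ east east east east east east east east east east east tree red

S ⇒ east S   [S → east S]
east S ⇒ east east S   [S → east S]
east east S ⇒ east east east S   [S → east S]
east east east S ⇒ east east east east S   [S → east S]
east east east east S ⇒ east east east east east S   [S → east S]
east east east east east S ⇒ east east east east east east S   [S → east S]
east east east east east east S ⇒ east east east east east east east S   [S → east S]
east east east east east east east S ⇒ east east east east east east east east S   [S → east S]
east east east east east east east east S ⇒ east east east east east east east east east S   [S → east S]
east east east east east east east east east S ⇒ east east east east east east east east east east S   [S → east S]
east east east east east east east east east east S ⇒ east east east east east east east east east east east S   [S → east S]
east east east east east east east east east east east S ⇒ east east east east east east east east east east east tree red   [S → tree red]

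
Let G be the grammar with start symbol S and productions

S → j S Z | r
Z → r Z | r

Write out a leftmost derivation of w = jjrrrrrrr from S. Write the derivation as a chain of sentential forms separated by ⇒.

S ⇒ jSZ ⇒ jjSZZ ⇒ jjrZZ ⇒ jjrrZZ ⇒ jjrrrZZ ⇒ jjrrrrZZ ⇒ jjrrrrrZZ ⇒ jjrrrrrrZ ⇒ jjrrrrrrr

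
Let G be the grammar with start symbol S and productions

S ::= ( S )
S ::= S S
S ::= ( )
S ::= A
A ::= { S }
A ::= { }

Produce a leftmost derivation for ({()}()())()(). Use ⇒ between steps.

S ⇒ SS ⇒ SSS ⇒ (S)SS ⇒ (SS)SS ⇒ (SSS)SS ⇒ (ASS)SS ⇒ ({S}SS)SS ⇒ ({()}SS)SS ⇒ ({()}()S)SS ⇒ ({()}()())SS ⇒ ({()}()())()S ⇒ ({()}()())()()

S ⇒ SS   [S ::= S S]
SS ⇒ SSS   [S ::= S S]
SSS ⇒ (S)SS   [S ::= ( S )]
(S)SS ⇒ (SS)SS   [S ::= S S]
(SS)SS ⇒ (SSS)SS   [S ::= S S]
(SSS)SS ⇒ (ASS)SS   [S ::= A]
(ASS)SS ⇒ ({S}SS)SS   [A ::= { S }]
({S}SS)SS ⇒ ({()}SS)SS   [S ::= ( )]
({()}SS)SS ⇒ ({()}()S)SS   [S ::= ( )]
({()}()S)SS ⇒ ({()}()())SS   [S ::= ( )]
({()}()())SS ⇒ ({()}()())()S   [S ::= ( )]
({()}()())()S ⇒ ({()}()())()()   [S ::= ( )]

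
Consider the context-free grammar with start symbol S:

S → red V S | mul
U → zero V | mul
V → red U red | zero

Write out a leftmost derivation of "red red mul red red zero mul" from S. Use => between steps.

S => red V S => red red U red S => red red mul red S => red red mul red red V S => red red mul red red zero S => red red mul red red zero mul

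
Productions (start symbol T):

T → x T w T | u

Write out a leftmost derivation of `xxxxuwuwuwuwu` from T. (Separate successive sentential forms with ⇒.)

T ⇒ xTwT ⇒ xxTwTwT ⇒ xxxTwTwTwT ⇒ xxxxTwTwTwTwT ⇒ xxxxuwTwTwTwT ⇒ xxxxuwuwTwTwT ⇒ xxxxuwuwuwTwT ⇒ xxxxuwuwuwuwT ⇒ xxxxuwuwuwuwu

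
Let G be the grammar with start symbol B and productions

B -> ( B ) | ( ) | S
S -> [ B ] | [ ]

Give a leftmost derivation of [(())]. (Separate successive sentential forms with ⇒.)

B ⇒ S ⇒ [B] ⇒ [(B)] ⇒ [(())]

B ⇒ S   [B -> S]
S ⇒ [B]   [S -> [ B ]]
[B] ⇒ [(B)]   [B -> ( B )]
[(B)] ⇒ [(())]   [B -> ( )]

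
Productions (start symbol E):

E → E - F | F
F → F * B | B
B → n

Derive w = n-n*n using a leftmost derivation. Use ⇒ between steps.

E ⇒ E-F ⇒ F-F ⇒ B-F ⇒ n-F ⇒ n-F*B ⇒ n-B*B ⇒ n-n*B ⇒ n-n*n

E ⇒ E-F   [E → E - F]
E-F ⇒ F-F   [E → F]
F-F ⇒ B-F   [F → B]
B-F ⇒ n-F   [B → n]
n-F ⇒ n-F*B   [F → F * B]
n-F*B ⇒ n-B*B   [F → B]
n-B*B ⇒ n-n*B   [B → n]
n-n*B ⇒ n-n*n   [B → n]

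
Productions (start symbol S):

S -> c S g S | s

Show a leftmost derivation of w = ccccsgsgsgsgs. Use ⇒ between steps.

S ⇒ cSgS   [S -> c S g S]
cSgS ⇒ ccSgSgS   [S -> c S g S]
ccSgSgS ⇒ cccSgSgSgS   [S -> c S g S]
cccSgSgSgS ⇒ ccccSgSgSgSgS   [S -> c S g S]
ccccSgSgSgSgS ⇒ ccccsgSgSgSgS   [S -> s]
ccccsgSgSgSgS ⇒ ccccsgsgSgSgS   [S -> s]
ccccsgsgSgSgS ⇒ ccccsgsgsgSgS   [S -> s]
ccccsgsgsgSgS ⇒ ccccsgsgsgsgS   [S -> s]
ccccsgsgsgsgS ⇒ ccccsgsgsgsgs   [S -> s]

S⇒cSgS⇒ccSgSgS⇒cccSgSgSgS⇒ccccSgSgSgSgS⇒ccccsgSgSgSgS⇒ccccsgsgSgSgS⇒ccccsgsgsgSgS⇒ccccsgsgsgsgS⇒ccccsgsgsgsgs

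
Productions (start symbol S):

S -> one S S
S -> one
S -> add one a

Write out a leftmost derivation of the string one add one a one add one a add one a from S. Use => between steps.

S => one S S   [S -> one S S]
one S S => one add one a S   [S -> add one a]
one add one a S => one add one a one S S   [S -> one S S]
one add one a one S S => one add one a one add one a S   [S -> add one a]
one add one a one add one a S => one add one a one add one a add one a   [S -> add one a]

S => one S S => one add one a S => one add one a one S S => one add one a one add one a S => one add one a one add one a add one a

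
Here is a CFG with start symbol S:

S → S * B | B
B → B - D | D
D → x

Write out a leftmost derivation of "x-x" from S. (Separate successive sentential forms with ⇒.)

S⇒B⇒B-D⇒D-D⇒x-D⇒x-x

S ⇒ B   [S → B]
B ⇒ B-D   [B → B - D]
B-D ⇒ D-D   [B → D]
D-D ⇒ x-D   [D → x]
x-D ⇒ x-x   [D → x]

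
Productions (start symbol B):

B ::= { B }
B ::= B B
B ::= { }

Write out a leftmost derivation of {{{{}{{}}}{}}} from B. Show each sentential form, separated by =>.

B => {B} => {{B}} => {{BB}} => {{{B}B}} => {{{BB}B}} => {{{{}B}B}} => {{{{}{B}}B}} => {{{{}{{}}}B}} => {{{{}{{}}}{}}}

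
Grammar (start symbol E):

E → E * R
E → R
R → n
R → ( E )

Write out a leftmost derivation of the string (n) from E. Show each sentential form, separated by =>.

E => R => (E) => (R) => (n)

E => R   [E → R]
R => (E)   [R → ( E )]
(E) => (R)   [E → R]
(R) => (n)   [R → n]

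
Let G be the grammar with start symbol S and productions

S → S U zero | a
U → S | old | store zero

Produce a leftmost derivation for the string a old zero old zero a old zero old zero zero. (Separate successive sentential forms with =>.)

S => S U zero   [S → S U zero]
S U zero => S U zero U zero   [S → S U zero]
S U zero U zero => S U zero U zero U zero   [S → S U zero]
S U zero U zero U zero => a U zero U zero U zero   [S → a]
a U zero U zero U zero => a old zero U zero U zero   [U → old]
a old zero U zero U zero => a old zero old zero U zero   [U → old]
a old zero old zero U zero => a old zero old zero S zero   [U → S]
a old zero old zero S zero => a old zero old zero S U zero zero   [S → S U zero]
a old zero old zero S U zero zero => a old zero old zero S U zero U zero zero   [S → S U zero]
a old zero old zero S U zero U zero zero => a old zero old zero a U zero U zero zero   [S → a]
a old zero old zero a U zero U zero zero => a old zero old zero a old zero U zero zero   [U → old]
a old zero old zero a old zero U zero zero => a old zero old zero a old zero old zero zero   [U → old]

S => S U zero => S U zero U zero => S U zero U zero U zero => a U zero U zero U zero => a old zero U zero U zero => a old zero old zero U zero => a old zero old zero S zero => a old zero old zero S U zero zero => a old zero old zero S U zero U zero zero => a old zero old zero a U zero U zero zero => a old zero old zero a old zero U zero zero => a old zero old zero a old zero old zero zero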